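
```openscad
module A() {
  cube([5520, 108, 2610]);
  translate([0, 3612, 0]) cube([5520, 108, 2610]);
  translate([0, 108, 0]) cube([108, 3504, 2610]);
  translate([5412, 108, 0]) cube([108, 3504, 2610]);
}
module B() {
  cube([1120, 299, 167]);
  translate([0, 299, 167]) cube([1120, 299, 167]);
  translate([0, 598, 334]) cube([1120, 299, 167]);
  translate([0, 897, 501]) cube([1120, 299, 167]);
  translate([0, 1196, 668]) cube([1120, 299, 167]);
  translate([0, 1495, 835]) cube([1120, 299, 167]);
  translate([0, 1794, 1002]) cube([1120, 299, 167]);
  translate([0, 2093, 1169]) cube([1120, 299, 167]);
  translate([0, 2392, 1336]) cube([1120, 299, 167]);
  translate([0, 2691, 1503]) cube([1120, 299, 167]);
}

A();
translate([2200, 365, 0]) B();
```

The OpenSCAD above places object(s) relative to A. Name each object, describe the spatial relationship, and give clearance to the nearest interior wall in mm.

A is a house frame. B is a staircase. The staircase sits inside the house frame, centred. The clearance to the nearest interior wall is 257 mm.

Clearances: x = 2092, y = 257; minimum 257 mm.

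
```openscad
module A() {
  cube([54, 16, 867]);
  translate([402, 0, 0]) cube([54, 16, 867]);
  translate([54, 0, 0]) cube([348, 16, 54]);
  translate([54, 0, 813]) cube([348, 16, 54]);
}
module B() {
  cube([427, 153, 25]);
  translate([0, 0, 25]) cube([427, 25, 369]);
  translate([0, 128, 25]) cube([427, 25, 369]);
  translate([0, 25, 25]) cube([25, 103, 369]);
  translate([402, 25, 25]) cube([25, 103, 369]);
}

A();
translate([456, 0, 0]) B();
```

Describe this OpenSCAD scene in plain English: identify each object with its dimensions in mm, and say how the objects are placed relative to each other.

A is a rectangular picture frame lying in the x–z plane (depth along y). The opening is 348 mm wide (x) by 759 mm tall (z), surrounded by a border 54 mm wide on all four sides. The frame is 16 mm deep and is made of two full-height vertical stiles with two horizontal rails fitted between them.

B is an open storage box with external size 427×153×394 mm and wall thickness 25 mm (the base is also 25 mm thick). The base covers the whole footprint; the four walls stand on the base, with the y-facing walls full-width and the x-facing walls fitting between their inner faces.

The open box is against the picture frame's +x side, with their −y faces flush.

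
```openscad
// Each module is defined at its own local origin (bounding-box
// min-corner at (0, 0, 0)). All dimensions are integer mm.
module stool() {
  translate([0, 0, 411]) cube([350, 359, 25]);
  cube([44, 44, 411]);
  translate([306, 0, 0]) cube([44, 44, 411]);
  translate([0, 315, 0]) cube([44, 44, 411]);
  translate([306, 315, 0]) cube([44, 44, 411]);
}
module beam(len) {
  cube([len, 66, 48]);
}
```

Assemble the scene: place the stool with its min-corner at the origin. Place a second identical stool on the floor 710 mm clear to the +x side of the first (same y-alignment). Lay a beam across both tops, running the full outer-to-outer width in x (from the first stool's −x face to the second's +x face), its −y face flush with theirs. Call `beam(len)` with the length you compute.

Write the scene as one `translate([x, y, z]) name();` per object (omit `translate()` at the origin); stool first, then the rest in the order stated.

stool();
translate([1060, 0, 0]) stool();
translate([0, 0, 436]) beam(1410);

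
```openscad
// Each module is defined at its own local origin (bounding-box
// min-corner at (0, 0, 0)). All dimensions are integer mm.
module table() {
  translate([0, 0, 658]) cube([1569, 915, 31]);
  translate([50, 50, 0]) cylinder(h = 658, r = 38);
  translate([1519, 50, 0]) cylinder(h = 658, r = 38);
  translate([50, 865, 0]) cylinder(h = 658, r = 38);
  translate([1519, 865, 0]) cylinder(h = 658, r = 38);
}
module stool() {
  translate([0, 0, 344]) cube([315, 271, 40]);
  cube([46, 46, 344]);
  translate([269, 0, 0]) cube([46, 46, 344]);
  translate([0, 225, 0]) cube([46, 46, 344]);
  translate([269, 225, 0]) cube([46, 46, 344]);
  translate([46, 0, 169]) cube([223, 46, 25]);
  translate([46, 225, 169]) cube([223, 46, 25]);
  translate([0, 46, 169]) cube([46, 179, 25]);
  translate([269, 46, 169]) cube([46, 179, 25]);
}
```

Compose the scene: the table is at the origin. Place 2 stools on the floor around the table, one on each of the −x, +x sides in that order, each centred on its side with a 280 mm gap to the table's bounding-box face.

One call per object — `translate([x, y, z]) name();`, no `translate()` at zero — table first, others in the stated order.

table();
translate([-595, 322, 0]) stool();
translate([1849, 322, 0]) stool();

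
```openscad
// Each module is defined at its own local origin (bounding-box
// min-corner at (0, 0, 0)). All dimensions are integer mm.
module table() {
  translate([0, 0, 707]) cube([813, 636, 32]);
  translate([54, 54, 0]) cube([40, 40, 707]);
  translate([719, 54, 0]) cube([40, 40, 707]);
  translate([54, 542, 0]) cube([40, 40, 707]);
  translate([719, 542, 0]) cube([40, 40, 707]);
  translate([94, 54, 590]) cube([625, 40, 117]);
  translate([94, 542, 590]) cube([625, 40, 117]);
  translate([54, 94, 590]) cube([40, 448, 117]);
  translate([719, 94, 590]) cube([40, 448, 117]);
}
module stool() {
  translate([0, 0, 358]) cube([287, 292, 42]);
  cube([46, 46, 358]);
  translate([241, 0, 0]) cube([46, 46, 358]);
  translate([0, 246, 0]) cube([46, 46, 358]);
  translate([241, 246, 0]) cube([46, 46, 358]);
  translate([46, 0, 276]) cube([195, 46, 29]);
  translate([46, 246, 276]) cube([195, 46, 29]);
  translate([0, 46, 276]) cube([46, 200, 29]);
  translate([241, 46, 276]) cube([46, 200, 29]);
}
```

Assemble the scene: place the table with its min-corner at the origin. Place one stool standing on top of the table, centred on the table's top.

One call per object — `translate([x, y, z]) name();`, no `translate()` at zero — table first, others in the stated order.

table();
translate([263, 172, 739]) stool();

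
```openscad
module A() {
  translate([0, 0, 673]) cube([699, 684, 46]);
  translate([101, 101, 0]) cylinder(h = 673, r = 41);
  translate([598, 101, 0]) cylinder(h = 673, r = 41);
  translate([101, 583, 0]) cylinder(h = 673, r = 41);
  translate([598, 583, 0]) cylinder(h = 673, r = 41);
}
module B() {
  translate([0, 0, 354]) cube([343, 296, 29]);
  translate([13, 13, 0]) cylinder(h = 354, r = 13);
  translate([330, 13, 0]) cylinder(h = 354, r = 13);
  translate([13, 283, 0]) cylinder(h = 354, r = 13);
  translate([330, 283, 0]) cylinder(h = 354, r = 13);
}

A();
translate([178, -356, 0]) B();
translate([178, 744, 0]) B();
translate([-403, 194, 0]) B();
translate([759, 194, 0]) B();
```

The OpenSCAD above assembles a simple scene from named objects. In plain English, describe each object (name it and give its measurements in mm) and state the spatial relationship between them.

A is a table: top 699 mm (x) × 684 mm (y), 46 mm thick, upper face at z = 719 mm, on four round legs of 82 mm diameter, each leg's bounding box inset 60 mm from the nearest pair of top edges, running from z = 0 to the bottom of the top.

B is a four-legged stool. The seat is 343×296 mm, 29 mm thick, top at z = 383 mm. It stands on four round legs, each 26 mm in diameter, from z = 0 to the seat underside, each leg's axis is inset half a diameter from the nearest pair of seat edges (so the leg's bounding box is flush with the corner).

Four stools sit around the table at the −y, +y, −x, +x sides.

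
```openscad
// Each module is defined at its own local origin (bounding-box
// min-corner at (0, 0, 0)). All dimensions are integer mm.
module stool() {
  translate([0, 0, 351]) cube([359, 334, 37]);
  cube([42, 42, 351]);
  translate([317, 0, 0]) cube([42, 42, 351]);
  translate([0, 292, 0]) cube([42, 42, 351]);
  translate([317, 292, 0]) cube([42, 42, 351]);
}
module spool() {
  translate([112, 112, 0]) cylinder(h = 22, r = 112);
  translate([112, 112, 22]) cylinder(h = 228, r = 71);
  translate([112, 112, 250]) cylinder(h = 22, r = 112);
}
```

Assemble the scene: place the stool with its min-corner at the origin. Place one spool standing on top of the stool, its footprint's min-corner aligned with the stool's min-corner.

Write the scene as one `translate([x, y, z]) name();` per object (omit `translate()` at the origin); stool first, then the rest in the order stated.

stool();
translate([0, 0, 388]) spool();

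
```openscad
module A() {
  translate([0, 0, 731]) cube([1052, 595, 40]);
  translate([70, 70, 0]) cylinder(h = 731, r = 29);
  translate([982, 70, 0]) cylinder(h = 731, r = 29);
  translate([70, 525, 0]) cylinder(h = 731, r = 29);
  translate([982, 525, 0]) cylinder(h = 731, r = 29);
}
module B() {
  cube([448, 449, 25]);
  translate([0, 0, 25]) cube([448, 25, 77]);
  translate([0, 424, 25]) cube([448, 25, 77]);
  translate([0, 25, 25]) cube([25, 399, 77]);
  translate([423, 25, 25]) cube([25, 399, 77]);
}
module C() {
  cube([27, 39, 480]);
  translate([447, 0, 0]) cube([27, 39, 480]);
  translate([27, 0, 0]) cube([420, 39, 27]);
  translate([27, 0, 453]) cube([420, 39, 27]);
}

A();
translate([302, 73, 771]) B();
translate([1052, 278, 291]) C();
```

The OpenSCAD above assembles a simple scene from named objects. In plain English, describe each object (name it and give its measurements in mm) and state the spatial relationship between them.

A is a table with a 1052×595 mm rectangular top, 40 mm thick, top surface at z = 771 mm, supported by four round legs of 58 mm diameter, each leg's bounding box inset 41 mm from the nearest pair of top edges, running from the floor.

B is an open-topped rectangular box: outside dimensions 448×449×102 mm, with a uniform wall and base thickness of 25 mm. The base is a full 448×449 slab on the floor; four walls sit on top of the base. The front and back walls (the −y and +y sides) span the full width; the two side walls fit between them.

C is a rectangular picture frame lying in the x–z plane (depth along y). The opening is 420 mm wide (x) by 426 mm tall (z), surrounded by a border 27 mm wide on all four sides. The frame is 39 mm deep and is made of two full-height vertical stiles with two horizontal rails fitted between them.

The open box is on top of the table, centred. The picture frame is beside the table with their tops flush at z = 771.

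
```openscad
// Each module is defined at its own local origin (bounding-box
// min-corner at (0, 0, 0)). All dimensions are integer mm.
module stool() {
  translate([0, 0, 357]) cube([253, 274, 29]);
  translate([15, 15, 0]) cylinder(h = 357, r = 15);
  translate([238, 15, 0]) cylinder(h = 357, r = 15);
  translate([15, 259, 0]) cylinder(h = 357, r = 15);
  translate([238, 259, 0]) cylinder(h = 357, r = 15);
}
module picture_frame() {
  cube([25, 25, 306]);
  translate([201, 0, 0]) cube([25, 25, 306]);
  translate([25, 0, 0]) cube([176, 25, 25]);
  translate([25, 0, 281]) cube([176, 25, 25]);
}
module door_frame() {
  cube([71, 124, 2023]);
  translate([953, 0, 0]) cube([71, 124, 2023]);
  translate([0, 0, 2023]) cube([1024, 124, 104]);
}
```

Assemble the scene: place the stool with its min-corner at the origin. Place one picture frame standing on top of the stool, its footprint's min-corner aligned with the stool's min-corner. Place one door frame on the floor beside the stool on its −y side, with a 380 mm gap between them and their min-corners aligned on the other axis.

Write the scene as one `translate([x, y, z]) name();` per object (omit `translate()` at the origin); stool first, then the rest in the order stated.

stool();
translate([0, 0, 386]) picture_frame();
translate([0, -504, 0]) door_frame();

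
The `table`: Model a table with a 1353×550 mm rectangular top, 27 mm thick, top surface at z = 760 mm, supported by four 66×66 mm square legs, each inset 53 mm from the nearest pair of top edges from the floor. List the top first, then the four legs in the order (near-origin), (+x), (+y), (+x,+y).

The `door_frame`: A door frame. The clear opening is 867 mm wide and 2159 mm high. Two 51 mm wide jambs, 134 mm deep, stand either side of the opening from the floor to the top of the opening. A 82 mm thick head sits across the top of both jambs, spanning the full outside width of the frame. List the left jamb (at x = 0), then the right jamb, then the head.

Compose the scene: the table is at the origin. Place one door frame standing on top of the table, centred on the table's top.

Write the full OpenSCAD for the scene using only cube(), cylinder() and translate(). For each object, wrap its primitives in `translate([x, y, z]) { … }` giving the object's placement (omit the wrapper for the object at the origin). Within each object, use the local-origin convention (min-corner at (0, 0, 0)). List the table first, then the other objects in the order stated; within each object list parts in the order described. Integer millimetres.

translate([0, 0, 733]) cube([1353, 550, 27]);
translate([53, 53, 0]) cube([66, 66, 733]);
translate([1234, 53, 0]) cube([66, 66, 733]);
translate([53, 431, 0]) cube([66, 66, 733]);
translate([1234, 431, 0]) cube([66, 66, 733]);
translate([192, 208, 760]) {
  cube([51, 134, 2159]);
  translate([918, 0, 0]) cube([51, 134, 2159]);
  translate([0, 0, 2159]) cube([969, 134, 82]);
}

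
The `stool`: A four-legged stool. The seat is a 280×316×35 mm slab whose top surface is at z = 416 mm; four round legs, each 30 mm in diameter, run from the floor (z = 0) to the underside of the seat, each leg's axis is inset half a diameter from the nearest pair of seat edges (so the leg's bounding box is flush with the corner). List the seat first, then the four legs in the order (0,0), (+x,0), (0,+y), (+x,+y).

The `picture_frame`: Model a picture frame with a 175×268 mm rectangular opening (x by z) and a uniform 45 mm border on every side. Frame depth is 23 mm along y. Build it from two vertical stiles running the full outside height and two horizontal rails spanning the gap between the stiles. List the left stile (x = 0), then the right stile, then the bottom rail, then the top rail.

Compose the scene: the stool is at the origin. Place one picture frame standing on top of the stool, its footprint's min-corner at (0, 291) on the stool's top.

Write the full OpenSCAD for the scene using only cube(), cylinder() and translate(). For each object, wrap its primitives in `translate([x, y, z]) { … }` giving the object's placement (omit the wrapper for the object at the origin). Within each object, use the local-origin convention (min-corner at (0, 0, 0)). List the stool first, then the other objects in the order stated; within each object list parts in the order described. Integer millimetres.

translate([0, 0, 381]) cube([280, 316, 35]);
translate([15, 15, 0]) cylinder(h = 381, r = 15);
translate([265, 15, 0]) cylinder(h = 381, r = 15);
translate([15, 301, 0]) cylinder(h = 381, r = 15);
translate([265, 301, 0]) cylinder(h = 381, r = 15);
translate([0, 291, 416]) {
  cube([45, 23, 358]);
  translate([220, 0, 0]) cube([45, 23, 358]);
  translate([45, 0, 0]) cube([175, 23, 45]);
  translate([45, 0, 313]) cube([175, 23, 45]);
}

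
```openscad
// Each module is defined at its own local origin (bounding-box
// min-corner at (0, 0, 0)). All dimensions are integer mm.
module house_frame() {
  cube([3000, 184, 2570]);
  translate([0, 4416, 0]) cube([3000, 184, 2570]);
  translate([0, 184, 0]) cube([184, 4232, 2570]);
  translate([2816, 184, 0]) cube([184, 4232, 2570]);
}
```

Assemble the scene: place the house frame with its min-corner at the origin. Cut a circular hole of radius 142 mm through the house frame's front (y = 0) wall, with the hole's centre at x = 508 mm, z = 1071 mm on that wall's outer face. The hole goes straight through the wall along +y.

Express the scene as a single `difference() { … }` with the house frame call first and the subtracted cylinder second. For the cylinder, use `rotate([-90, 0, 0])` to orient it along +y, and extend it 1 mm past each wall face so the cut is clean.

difference() {
  house_frame();
  translate([508, -1, 1071]) rotate([-90, 0, 0]) cylinder(h = 186, r = 142);
}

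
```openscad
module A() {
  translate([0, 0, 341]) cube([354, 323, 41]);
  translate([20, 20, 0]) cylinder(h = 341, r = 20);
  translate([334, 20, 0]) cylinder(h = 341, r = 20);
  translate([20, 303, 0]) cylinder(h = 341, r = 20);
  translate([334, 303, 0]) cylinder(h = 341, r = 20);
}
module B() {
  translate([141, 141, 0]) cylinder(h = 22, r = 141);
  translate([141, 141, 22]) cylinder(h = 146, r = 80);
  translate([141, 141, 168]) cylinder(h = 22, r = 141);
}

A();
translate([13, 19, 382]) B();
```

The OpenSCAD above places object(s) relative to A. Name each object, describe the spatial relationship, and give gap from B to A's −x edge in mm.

A is a stool. B is a spool. The spool is on top of the stool. The gap from the spool to the stool's −x edge is 13 mm.

The spool's min-x is at 13; the stool's min-x is 0; gap = 13 mm.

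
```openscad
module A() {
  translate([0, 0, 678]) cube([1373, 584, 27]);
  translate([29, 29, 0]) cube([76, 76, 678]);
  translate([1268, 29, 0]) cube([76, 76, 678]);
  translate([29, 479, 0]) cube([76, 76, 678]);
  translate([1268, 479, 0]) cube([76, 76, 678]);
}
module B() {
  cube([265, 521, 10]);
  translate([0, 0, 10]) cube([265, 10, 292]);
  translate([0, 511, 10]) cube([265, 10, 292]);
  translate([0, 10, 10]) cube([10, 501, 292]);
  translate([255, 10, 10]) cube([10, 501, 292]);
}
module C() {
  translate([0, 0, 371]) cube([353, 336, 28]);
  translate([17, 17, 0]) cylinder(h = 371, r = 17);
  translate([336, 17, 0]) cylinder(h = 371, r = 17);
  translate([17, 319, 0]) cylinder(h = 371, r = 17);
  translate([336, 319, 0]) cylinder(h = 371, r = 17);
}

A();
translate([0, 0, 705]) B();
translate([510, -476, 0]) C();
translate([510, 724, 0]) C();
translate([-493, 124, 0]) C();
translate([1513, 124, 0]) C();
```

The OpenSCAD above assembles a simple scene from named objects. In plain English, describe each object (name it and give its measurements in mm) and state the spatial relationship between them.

A is a rectangular dining table. The top is 1373×584×27 mm with its upper surface at z = 705 mm. It stands on four 76×76 mm square legs, each inset 29 mm from the nearest pair of top edges, running from the floor to the underside of the top.

B is an open-topped rectangular box: outside dimensions 265×521×302 mm, with a uniform wall and base thickness of 10 mm. The base is a full 265×521 slab on the floor; four walls sit on top of the base. The front and back walls (the −y and +y sides) span the full width; the two side walls fit between them.

C is a four-legged stool. The seat is a 353×336×28 mm slab whose top surface is at z = 399 mm; four round legs, each 34 mm in diameter, run from the floor (z = 0) to the underside of the seat, each leg's axis is inset half a diameter from the nearest pair of seat edges (so the leg's bounding box is flush with the corner).

The open box is on top of the table. Four stools sit around the table at the −y, +y, −x, +x sides.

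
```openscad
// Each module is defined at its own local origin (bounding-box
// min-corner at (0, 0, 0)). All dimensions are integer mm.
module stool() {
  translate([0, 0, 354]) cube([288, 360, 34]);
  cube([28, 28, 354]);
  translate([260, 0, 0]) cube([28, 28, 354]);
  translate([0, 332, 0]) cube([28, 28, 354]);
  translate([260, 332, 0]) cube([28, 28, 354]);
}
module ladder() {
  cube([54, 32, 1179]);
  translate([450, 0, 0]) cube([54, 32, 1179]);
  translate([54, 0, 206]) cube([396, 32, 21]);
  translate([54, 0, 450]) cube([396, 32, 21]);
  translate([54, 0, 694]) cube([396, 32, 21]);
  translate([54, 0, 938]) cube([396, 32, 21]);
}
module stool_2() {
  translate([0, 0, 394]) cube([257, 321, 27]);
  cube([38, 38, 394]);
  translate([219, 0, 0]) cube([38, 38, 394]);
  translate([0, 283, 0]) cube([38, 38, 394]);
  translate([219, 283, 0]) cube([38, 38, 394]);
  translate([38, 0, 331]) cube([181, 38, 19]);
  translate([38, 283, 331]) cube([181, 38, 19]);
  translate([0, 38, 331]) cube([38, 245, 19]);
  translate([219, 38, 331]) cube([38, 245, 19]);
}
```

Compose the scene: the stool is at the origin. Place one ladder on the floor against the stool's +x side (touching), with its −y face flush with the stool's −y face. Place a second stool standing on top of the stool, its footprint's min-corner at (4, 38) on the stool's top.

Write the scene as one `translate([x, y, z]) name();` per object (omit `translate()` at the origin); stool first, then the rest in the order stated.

stool();
translate([288, 0, 0]) ladder();
translate([4, 38, 388]) stool_2();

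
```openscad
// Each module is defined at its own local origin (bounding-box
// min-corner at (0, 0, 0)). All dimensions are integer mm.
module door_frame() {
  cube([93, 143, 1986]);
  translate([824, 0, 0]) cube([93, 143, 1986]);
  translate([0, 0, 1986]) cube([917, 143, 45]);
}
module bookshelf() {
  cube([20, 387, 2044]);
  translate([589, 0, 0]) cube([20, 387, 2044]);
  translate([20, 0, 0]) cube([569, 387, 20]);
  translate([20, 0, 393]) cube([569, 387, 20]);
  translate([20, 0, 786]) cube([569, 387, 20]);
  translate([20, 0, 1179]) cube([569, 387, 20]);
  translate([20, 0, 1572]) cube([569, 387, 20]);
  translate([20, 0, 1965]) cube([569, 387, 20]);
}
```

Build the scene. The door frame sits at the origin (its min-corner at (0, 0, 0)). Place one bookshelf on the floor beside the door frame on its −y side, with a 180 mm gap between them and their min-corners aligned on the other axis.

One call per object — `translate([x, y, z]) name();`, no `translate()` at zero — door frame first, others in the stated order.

door_frame();
translate([0, -567, 0]) bookshelf();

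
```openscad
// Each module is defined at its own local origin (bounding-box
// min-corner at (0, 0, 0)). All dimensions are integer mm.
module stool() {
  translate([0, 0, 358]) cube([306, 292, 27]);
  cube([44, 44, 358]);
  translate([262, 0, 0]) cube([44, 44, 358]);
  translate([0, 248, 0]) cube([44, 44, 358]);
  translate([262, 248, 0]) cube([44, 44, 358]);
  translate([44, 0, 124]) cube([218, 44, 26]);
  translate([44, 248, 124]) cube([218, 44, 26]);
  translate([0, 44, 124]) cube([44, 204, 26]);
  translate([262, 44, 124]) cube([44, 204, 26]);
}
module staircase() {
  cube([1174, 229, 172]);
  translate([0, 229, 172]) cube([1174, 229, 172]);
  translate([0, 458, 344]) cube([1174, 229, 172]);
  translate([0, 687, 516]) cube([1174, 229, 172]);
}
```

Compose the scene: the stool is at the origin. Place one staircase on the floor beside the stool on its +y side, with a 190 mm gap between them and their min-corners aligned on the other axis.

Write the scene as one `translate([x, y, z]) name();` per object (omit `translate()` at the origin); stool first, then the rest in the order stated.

stool();
translate([0, 482, 0]) staircase();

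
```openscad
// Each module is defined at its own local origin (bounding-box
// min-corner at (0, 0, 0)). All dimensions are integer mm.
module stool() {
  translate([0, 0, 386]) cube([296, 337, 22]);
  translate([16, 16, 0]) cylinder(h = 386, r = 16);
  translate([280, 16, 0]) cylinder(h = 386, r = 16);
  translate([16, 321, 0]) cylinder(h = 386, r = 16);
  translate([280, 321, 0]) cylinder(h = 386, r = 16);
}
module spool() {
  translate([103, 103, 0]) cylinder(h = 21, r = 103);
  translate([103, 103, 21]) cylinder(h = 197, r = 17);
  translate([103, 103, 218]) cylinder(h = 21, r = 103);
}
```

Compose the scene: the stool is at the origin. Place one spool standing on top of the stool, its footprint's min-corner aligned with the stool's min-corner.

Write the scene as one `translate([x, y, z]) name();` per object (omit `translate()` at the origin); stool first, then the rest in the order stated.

stool();
translate([0, 0, 408]) spool();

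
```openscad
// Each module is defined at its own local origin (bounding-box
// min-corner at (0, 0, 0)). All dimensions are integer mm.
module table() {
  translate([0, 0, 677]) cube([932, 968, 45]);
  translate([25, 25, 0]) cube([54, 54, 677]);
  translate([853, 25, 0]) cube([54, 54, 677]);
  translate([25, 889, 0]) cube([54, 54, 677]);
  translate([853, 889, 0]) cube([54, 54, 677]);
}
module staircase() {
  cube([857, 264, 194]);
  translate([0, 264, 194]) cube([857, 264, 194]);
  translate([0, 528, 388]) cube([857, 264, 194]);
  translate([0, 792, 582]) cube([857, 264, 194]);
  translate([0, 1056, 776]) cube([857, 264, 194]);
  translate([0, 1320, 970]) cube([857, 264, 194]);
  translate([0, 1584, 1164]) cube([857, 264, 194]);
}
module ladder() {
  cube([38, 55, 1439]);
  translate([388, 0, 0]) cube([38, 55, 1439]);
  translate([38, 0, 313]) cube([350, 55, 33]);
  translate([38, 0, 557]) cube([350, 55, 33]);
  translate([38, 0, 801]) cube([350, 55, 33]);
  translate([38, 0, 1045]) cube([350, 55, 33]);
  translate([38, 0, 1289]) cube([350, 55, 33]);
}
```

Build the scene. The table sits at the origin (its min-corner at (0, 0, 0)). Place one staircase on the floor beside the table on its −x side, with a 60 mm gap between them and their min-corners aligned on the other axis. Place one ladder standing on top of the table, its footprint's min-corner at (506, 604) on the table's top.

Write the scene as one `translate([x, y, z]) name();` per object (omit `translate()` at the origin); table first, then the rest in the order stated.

table();
translate([-917, 0, 0]) staircase();
translate([506, 604, 722]) ladder();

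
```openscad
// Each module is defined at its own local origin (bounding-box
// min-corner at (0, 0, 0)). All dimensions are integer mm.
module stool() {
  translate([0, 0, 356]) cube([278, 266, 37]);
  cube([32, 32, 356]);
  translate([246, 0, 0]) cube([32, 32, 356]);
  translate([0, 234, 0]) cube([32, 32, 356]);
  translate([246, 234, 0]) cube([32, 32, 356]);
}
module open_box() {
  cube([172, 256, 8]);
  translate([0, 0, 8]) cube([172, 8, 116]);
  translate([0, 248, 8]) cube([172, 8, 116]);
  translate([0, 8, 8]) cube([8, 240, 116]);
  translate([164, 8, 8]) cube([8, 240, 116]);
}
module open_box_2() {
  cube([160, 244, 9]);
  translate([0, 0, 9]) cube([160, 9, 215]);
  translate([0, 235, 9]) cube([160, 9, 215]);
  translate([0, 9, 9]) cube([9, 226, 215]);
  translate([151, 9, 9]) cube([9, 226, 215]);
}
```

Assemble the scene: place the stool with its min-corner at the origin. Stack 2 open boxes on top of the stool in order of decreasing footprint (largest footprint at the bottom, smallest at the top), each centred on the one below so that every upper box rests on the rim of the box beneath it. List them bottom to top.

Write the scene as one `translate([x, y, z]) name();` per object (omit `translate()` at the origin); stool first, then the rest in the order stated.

stool();
translate([53, 5, 393]) open_box();
translate([59, 11, 517]) open_box_2();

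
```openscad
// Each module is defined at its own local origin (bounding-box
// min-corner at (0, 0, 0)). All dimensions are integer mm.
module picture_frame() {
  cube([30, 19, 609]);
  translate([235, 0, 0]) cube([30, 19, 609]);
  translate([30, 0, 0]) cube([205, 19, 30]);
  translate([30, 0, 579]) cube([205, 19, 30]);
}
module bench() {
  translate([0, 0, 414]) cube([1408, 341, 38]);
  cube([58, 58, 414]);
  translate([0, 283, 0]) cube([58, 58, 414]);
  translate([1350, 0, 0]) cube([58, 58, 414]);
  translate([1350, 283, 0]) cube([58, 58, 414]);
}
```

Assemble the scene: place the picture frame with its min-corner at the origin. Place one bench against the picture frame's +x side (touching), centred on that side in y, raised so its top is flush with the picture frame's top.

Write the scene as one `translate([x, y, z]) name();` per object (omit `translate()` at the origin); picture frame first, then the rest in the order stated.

picture_frame();
translate([265, -161, 157]) bench();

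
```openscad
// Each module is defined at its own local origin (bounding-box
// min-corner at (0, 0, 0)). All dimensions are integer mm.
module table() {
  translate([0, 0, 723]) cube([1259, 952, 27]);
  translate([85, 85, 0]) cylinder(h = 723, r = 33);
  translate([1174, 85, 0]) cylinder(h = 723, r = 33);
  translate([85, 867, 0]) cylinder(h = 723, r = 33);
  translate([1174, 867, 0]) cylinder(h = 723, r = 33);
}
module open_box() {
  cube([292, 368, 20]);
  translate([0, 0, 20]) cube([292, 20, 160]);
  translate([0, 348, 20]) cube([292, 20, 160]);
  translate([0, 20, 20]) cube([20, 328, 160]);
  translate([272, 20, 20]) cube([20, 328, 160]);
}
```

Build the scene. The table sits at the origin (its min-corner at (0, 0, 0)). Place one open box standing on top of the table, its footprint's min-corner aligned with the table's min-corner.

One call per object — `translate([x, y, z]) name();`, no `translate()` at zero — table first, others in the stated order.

table();
translate([0, 0, 750]) open_box();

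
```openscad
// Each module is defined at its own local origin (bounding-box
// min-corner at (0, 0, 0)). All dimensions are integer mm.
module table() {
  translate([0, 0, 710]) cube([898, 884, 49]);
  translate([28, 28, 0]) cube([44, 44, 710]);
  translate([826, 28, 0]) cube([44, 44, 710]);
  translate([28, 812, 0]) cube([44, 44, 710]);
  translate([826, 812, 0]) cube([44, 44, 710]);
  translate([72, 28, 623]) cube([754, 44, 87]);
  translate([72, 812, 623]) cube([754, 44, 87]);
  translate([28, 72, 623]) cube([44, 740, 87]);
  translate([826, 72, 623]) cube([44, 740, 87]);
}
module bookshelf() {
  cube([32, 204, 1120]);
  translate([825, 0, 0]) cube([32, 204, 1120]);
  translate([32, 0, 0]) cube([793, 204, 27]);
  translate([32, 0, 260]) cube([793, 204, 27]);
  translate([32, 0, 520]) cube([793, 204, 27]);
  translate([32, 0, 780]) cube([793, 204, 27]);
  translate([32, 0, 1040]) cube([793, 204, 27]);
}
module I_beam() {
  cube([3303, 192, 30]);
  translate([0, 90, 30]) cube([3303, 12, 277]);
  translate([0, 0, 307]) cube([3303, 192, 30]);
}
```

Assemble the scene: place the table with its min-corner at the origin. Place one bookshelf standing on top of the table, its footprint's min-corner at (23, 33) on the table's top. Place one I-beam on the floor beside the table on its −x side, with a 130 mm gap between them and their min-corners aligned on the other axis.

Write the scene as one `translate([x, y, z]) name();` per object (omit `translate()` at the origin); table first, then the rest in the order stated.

table();
translate([23, 33, 759]) bookshelf();
translate([-3433, 0, 0]) I_beam();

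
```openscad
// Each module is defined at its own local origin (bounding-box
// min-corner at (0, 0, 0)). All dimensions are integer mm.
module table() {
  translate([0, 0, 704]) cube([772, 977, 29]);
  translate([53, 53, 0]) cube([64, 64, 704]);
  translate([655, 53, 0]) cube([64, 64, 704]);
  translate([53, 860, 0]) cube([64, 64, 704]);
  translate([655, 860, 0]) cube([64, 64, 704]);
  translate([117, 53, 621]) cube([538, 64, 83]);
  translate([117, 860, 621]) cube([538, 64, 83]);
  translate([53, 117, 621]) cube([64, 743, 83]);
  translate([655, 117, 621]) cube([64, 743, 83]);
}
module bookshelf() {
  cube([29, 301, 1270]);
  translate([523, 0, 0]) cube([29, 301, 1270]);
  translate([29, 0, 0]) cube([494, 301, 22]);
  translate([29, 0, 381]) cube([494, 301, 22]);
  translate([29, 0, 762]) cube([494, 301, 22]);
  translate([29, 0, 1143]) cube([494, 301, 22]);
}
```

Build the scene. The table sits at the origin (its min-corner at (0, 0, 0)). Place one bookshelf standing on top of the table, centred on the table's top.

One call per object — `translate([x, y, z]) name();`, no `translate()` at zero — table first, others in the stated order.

table();
translate([110, 338, 733]) bookshelf();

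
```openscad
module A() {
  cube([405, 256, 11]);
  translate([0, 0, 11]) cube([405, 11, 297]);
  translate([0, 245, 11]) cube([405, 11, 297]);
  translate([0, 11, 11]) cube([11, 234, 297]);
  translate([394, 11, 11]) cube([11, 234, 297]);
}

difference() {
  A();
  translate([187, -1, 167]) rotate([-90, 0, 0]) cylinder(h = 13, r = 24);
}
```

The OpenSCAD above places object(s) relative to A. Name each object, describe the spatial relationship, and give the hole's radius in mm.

The subtracted cylinder has r = 24 mm.

A is an open box. The open box has a circular hole through its front wall. The hole's radius is 24 mm.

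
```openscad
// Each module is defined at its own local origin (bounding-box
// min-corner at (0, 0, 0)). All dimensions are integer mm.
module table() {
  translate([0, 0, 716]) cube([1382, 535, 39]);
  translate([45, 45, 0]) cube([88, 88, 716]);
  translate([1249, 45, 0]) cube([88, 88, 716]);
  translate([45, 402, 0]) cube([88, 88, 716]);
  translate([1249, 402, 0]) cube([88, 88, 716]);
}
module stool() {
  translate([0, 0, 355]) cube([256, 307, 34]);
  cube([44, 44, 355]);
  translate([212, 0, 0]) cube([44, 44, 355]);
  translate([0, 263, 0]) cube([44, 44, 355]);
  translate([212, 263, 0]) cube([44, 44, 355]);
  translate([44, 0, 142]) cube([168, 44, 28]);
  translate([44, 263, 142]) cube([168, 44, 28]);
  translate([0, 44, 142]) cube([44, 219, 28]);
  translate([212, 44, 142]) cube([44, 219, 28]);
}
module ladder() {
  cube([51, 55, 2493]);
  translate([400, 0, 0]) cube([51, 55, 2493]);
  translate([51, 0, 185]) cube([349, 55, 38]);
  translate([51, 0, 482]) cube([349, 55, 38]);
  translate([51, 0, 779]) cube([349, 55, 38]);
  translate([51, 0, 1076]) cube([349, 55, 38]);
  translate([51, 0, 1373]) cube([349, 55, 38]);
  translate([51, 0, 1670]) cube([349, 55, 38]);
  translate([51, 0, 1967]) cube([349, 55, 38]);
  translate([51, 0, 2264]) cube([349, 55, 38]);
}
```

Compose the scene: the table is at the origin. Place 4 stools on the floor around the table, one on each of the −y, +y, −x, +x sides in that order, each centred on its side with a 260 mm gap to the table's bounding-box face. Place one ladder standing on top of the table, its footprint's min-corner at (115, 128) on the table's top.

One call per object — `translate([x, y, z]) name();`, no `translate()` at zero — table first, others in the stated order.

table();
translate([563, -567, 0]) stool();
translate([563, 795, 0]) stool();
translate([-516, 114, 0]) stool();
translate([1642, 114, 0]) stool();
translate([115, 128, 755]) ladder();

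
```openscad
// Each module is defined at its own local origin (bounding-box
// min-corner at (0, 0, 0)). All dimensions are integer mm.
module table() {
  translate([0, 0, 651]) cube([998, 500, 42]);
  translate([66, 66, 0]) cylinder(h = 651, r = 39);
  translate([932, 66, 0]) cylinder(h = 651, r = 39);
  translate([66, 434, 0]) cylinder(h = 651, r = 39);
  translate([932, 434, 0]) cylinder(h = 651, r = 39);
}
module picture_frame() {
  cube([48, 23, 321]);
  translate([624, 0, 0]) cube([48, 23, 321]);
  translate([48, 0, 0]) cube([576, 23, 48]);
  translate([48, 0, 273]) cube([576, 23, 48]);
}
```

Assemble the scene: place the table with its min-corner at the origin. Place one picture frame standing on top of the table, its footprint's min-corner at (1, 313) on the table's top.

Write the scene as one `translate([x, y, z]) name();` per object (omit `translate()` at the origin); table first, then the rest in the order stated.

table();
translate([1, 313, 693]) picture_frame();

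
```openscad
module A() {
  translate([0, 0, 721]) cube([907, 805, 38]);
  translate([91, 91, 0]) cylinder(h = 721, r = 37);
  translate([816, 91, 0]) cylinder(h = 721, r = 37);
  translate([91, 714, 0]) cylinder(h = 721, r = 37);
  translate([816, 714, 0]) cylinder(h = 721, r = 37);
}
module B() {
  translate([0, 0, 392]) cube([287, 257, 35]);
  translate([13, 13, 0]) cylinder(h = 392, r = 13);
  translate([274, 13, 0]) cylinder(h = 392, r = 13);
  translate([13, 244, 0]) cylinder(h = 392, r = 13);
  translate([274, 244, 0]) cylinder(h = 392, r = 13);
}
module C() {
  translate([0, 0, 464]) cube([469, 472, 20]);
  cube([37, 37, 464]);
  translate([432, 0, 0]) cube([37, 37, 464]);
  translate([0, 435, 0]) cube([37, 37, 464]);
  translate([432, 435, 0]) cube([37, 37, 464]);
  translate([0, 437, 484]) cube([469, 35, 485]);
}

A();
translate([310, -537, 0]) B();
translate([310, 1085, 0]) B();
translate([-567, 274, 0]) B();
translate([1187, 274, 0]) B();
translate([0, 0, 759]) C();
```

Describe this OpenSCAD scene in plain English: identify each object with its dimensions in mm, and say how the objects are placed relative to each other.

A is a table: top 907 mm (x) × 805 mm (y), 38 mm thick, upper face at z = 759 mm, on four round legs of 74 mm diameter, each leg's bounding box inset 54 mm from the nearest pair of top edges, running from z = 0 to the bottom of the top.

B is a simple wooden stool: a rectangular seat 287 mm (x) by 257 mm (y), 35 mm thick, top face at z = 427 mm, on four round legs, each 26 mm in diameter. The legs rest on z = 0, each leg's axis is inset half a diameter from the nearest pair of seat edges (so the leg's bounding box is flush with the corner).

C is a chair. The seat is a 469×472×20 mm slab with its top at z = 484 mm, on four 37×37 mm corner legs (flush with the seat edges, standing on z = 0). A flat backrest 35 mm thick, 485 mm tall, spans the full seat width and rises from the seat top along its +y edge, rear face flush with the rear of the seat.

Four stools sit around the table at the −y, +y, −x, +x sides. The chair is on top of the table.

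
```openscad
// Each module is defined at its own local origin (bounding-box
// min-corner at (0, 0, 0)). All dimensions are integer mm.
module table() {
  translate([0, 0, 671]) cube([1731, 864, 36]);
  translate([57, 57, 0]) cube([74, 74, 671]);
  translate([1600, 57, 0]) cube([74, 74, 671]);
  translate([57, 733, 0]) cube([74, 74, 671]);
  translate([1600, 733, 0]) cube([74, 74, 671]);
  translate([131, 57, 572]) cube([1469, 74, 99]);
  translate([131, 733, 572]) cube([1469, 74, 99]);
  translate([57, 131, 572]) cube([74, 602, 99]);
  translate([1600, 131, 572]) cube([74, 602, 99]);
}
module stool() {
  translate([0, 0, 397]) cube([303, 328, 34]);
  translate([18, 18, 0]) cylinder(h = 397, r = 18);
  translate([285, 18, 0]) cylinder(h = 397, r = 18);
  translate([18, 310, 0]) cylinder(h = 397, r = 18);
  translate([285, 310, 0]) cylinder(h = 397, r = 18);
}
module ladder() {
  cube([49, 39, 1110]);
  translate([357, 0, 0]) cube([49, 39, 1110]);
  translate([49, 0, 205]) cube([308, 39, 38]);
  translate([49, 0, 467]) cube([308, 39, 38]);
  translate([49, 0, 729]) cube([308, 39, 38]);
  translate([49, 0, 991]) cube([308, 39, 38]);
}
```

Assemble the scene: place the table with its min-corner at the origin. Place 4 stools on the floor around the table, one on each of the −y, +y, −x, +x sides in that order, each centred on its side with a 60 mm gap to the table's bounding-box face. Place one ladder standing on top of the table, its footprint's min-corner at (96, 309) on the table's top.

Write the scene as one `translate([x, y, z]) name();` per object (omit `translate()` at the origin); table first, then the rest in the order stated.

table();
translate([714, -388, 0]) stool();
translate([714, 924, 0]) stool();
translate([-363, 268, 0]) stool();
translate([1791, 268, 0]) stool();
translate([96, 309, 707]) ladder();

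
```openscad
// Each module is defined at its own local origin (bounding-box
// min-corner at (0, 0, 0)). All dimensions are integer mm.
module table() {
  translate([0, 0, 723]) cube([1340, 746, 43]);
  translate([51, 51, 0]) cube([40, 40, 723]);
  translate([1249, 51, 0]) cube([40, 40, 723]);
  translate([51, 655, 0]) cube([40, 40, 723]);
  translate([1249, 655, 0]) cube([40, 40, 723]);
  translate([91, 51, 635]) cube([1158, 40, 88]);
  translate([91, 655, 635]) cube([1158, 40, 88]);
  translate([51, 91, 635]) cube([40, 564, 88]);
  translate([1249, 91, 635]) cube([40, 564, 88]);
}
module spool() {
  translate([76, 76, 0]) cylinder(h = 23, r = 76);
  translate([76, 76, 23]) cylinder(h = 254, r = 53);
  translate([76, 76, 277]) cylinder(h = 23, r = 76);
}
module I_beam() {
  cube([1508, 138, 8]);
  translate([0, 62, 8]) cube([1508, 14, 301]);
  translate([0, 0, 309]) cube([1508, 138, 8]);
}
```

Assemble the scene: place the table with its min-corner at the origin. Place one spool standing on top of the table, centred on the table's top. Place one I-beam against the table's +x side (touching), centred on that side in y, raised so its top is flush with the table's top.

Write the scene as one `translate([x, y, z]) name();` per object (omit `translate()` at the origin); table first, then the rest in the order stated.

table();
translate([594, 297, 766]) spool();
translate([1340, 304, 449]) I_beam();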